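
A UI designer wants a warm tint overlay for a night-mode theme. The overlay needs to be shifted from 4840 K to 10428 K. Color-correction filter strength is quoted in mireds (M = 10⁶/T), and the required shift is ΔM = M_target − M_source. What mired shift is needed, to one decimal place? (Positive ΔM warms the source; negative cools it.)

M_source = 10⁶/4840 = 206.612; M_target = 10⁶/10428 = 95.896.
ΔM = 95.896 − 206.612 = -110.716 → -110.7 mireds, a cooling shift.

-110.7 mireds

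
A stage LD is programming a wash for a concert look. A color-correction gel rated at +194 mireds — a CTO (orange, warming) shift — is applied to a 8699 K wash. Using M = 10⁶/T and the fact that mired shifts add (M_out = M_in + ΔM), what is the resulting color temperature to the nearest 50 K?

3250 K

M_in = 10⁶/8699 = 114.96 mireds.
M_out = 114.96 + (+194) = 308.96 mireds.
T_out = 10⁶/308.96 = 3236.7 K → 3250 K.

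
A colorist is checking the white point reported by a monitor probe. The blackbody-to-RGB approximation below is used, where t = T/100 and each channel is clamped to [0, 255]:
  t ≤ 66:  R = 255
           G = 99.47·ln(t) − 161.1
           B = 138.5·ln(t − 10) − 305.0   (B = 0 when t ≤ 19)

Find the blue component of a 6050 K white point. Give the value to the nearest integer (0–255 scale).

238

t = 6050/100 = 60.5; the t ≤ 66 branch applies.
B = 138.5·ln(60.5 − 10) − 305.0 = 138.5·ln 50.5 − 305.0 = 138.5·3.9220 − 305.0 = 238.193.
Rounded: 238.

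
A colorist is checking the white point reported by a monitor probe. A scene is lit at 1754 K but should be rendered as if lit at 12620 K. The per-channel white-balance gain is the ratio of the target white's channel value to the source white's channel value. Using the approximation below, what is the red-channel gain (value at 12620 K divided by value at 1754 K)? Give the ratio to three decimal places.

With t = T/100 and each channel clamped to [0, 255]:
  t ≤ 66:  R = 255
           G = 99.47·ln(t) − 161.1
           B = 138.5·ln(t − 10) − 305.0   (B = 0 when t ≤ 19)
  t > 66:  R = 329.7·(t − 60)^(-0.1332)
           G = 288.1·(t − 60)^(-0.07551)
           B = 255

At 1754 K (t = 17.54):
  R = 255 by definition for t ≤ 66.
At 12620 K (t = 126.2):
  R = 329.7·(126.2 − 60)^(-0.1332) = 329.7·66.2^(-0.1332) = 329.7·0.57209 = 188.617.
Gain = 188.617 / 255.000 = 0.7397 → 0.740.

0.740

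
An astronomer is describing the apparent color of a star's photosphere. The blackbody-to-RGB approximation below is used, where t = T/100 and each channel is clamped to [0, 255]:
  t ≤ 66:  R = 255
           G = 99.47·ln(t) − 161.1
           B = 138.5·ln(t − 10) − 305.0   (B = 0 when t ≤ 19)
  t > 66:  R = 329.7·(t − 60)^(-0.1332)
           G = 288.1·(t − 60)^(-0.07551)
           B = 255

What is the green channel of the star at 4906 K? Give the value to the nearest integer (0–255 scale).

t = 4906/100 = 49.06; the t ≤ 66 branch applies.
G = 99.47·ln 49.06 − 161.1 = 99.47·3.8930 − 161.1 = 226.141.
Rounded: 226.

226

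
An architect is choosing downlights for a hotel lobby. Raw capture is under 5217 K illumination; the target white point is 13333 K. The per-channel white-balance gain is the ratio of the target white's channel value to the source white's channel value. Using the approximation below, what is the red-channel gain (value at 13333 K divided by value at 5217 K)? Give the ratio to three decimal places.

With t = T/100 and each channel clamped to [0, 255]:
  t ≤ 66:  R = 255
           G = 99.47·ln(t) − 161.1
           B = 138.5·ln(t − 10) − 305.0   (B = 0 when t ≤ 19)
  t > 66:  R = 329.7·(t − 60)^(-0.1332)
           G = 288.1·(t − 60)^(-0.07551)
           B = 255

0.730

At 5217 K (t = 52.17):
  R = 255 by definition for t ≤ 66.
At 13333 K (t = 133.33):
  R = 329.7·(133.33 − 60)^(-0.1332) = 329.7·73.33^(-0.1332) = 329.7·0.56434 = 186.064.
Gain = 186.064 / 255.000 = 0.7297 → 0.730.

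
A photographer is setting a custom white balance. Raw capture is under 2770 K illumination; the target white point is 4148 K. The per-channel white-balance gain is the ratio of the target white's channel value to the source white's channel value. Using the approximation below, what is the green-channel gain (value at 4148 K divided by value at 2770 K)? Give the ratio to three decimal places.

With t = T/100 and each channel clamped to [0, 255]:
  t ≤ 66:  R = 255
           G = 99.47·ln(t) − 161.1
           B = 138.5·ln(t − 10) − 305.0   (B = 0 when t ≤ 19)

1.237

At 2770 K (t = 27.7):
  G = 99.47·ln 27.7 − 161.1 = 99.47·3.3214 − 161.1 = 169.283.
At 4148 K (t = 41.48):
  G = 99.47·ln 41.48 − 161.1 = 99.47·3.7252 − 161.1 = 209.447.
Gain = 209.447 / 169.283 = 1.2373 → 1.237.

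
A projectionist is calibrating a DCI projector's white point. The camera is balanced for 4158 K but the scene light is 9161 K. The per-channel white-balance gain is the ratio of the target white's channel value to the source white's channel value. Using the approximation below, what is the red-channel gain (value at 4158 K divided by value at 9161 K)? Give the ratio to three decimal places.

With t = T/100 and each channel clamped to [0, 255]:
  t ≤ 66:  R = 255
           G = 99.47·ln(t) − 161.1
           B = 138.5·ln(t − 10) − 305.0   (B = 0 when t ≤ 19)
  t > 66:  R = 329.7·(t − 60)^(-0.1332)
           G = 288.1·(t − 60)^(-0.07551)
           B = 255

1.225

At 9161 K (t = 91.61):
  R = 329.7·(91.61 − 60)^(-0.1332) = 329.7·31.61^(-0.1332) = 329.7·0.63128 = 208.134.
At 4158 K (t = 41.58):
  R = 255 by definition for t ≤ 66.
Gain = 255.000 / 208.134 = 1.2252 → 1.225.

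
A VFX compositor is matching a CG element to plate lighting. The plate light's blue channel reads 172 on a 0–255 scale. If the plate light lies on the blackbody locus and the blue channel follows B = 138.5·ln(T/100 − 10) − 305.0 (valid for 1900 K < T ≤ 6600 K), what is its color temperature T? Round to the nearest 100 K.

ln(t − 10) = (172 + 305.0) / 138.5 = 3.4440.
t − 10 = e^3.4440 = 31.313, so t = 41.313.
T = 100·t = 4131 K → 4100 K to the nearest 100 K.

4100 K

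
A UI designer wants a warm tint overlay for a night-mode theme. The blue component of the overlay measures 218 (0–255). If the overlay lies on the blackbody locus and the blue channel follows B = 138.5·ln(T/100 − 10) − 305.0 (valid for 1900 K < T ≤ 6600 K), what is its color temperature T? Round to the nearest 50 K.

ln(t − 10) = (218 + 305.0) / 138.5 = 3.7762.
t − 10 = e^3.7762 = 43.649, so t = 53.649.
T = 100·t = 5365 K → 5350 K to the nearest 50 K.

5350 K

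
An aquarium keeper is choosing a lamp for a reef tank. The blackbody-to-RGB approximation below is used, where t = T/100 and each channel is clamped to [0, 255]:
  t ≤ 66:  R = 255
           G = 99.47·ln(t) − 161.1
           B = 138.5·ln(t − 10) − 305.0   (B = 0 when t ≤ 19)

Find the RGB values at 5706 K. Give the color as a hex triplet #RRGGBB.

#FFF1E4

t = 5706/100 = 57.06; the t ≤ 66 branch applies.
R = 255 by definition for t ≤ 66.
G = 99.47·ln 57.06 − 161.1 = 99.47·4.0441 − 161.1 = 241.167.
B = 138.5·ln(57.06 − 10) − 305.0 = 138.5·ln 47.06 − 305.0 = 138.5·3.8514 − 305.0 = 228.422.
Rounded: (255, 241, 228).
In hex: #FFF1E4.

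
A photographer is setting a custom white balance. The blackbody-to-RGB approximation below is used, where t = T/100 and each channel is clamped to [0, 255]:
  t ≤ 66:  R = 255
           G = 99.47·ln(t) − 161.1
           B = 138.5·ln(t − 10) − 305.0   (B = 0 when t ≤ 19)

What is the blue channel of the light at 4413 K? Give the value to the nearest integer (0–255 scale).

t = 4413/100 = 44.13; the t ≤ 66 branch applies.
B = 138.5·ln(44.13 − 10) − 305.0 = 138.5·ln 34.13 − 305.0 = 138.5·3.5302 − 305.0 = 183.929.
Rounded: 184.

184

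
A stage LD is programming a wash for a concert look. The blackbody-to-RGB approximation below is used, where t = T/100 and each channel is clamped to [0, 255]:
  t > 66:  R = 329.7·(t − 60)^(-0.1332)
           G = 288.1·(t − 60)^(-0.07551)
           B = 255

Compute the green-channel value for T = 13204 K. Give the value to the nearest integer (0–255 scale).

t = 13204/100 = 132.04; the t > 66 branch applies.
G = 288.1·(132.04 − 60)^(-0.07551) = 288.1·72.04^(-0.07551) = 288.1·0.72399 = 208.582.
Rounded: 209.

209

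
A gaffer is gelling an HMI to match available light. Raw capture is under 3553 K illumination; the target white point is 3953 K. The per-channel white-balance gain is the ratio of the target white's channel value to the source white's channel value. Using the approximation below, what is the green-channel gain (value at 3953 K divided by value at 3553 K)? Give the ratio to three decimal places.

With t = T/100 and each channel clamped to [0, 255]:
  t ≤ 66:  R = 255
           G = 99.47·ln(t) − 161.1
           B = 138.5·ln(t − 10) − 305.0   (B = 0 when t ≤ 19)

1.055

At 3553 K (t = 35.53):
  G = 99.47·ln 35.53 − 161.1 = 99.47·3.5704 − 161.1 = 194.045.
At 3953 K (t = 39.53):
  G = 99.47·ln 39.53 − 161.1 = 99.47·3.6771 − 161.1 = 204.657.
Gain = 204.657 / 194.045 = 1.0547 → 1.055.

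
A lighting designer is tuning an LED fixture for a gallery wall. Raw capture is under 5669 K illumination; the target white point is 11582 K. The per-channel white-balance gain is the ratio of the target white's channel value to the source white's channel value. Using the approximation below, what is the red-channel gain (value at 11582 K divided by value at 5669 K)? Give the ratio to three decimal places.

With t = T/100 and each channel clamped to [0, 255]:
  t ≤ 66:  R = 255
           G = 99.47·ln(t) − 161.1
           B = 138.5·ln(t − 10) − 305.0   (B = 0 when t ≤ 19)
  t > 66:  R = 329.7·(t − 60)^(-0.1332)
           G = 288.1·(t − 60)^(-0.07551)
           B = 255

0.757

At 5669 K (t = 56.69):
  R = 255 by definition for t ≤ 66.
At 11582 K (t = 115.82):
  R = 329.7·(115.82 − 60)^(-0.1332) = 329.7·55.82^(-0.1332) = 329.7·0.58523 = 192.951.
Gain = 192.951 / 255.000 = 0.7567 → 0.757.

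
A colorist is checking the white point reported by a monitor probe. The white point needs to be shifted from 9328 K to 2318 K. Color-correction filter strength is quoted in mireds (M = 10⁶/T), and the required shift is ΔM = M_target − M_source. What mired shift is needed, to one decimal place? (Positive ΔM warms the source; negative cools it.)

M_source = 10⁶/9328 = 107.204; M_target = 10⁶/2318 = 431.406.
ΔM = 431.406 − 107.204 = 324.202 → +324.2 mireds, a warming shift.

+324.2 mireds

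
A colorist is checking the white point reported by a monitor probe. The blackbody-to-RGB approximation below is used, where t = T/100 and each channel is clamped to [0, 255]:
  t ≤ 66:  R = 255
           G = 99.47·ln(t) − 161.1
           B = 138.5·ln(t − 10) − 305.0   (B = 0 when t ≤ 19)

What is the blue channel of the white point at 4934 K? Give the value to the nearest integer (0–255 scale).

204

t = 4934/100 = 49.34; the t ≤ 66 branch applies.
B = 138.5·ln(49.34 − 10) − 305.0 = 138.5·ln 39.34 − 305.0 = 138.5·3.6722 − 305.0 = 203.605.
Rounded: 204.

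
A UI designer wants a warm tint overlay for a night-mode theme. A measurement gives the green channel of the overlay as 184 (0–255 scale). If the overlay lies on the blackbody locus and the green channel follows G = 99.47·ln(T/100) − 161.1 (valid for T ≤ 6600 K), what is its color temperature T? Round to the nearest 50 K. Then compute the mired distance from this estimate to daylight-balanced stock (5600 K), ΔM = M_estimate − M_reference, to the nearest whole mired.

+134 mireds

ln t = (184 + 161.1) / 99.47 = 3.4694.
t = e^3.4694 = 32.117.
T = 100·t = 3212 K → 3200 K to the nearest 50 K.
M_estimate = 10⁶/3200 = 312.50; M_reference = 10⁶/5600 = 178.57.
ΔM = 312.50 − 178.57 = 133.93 → +134 mireds.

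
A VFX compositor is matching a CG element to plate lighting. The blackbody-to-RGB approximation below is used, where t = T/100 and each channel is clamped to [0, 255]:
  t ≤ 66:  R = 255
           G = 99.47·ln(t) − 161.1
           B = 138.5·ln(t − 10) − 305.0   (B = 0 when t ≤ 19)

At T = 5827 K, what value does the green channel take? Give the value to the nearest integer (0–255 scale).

t = 5827/100 = 58.27; the t ≤ 66 branch applies.
G = 99.47·ln 58.27 − 161.1 = 99.47·4.0651 − 161.1 = 243.254.
Rounded: 243.

243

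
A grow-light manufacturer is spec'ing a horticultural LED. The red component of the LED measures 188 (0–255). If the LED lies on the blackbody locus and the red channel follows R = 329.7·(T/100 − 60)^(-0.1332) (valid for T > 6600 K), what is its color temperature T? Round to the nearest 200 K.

12800 K

(t − 60)^(-0.1332) = 188/329.7 = 0.57022.
t − 60 = 0.57022^(1/-0.1332) = 0.57022^(-7.508) = 67.848, so t = 127.848.
T = 100·t = 12785 K → 12800 K to the nearest 200 K.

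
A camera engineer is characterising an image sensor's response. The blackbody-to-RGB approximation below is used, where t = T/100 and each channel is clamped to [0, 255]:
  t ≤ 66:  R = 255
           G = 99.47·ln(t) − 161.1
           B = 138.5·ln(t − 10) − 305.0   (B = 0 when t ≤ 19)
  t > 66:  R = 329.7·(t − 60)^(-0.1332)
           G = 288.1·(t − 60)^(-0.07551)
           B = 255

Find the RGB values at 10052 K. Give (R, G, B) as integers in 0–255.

t = 10052/100 = 100.52; the t > 66 branch applies.
R = 329.7·(100.52 − 60)^(-0.1332) = 329.7·40.52^(-0.1332) = 329.7·0.61074 = 201.362.
G = 288.1·(100.52 − 60)^(-0.07551) = 288.1·40.52^(-0.07551) = 288.1·0.75614 = 217.845.
B = 255 by definition for t > 66.
Rounded: (201, 218, 255).

(201, 218, 255)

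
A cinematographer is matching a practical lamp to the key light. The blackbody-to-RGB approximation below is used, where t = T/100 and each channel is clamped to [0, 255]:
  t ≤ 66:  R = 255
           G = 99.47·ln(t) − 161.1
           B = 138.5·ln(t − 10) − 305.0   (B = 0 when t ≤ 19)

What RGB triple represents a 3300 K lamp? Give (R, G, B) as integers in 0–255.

(255, 187, 129)

t = 3300/100 = 33; the t ≤ 66 branch applies.
R = 255 by definition for t ≤ 66.
G = 99.47·ln 33 − 161.1 = 99.47·3.4965 − 161.1 = 186.698.
B = 138.5·ln(33 − 10) − 305.0 = 138.5·ln 23 − 305.0 = 138.5·3.1355 − 305.0 = 129.266.
Rounded: (255, 187, 129).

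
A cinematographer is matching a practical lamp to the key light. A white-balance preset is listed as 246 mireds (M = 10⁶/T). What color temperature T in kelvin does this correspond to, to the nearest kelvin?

T = 10⁶ / 246 = 4065.04 K → 4065 K.

4065 K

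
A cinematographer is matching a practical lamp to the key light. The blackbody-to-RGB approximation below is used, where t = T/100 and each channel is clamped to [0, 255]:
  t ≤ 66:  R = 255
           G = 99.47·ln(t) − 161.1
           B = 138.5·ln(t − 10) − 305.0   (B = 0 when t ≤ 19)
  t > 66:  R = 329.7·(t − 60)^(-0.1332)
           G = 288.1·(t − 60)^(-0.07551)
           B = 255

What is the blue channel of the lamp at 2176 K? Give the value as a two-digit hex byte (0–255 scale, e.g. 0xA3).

t = 2176/100 = 21.76; the t ≤ 66 branch applies.
B = 138.5·ln(21.76 − 10) − 305.0 = 138.5·ln 11.76 − 305.0 = 138.5·2.4647 − 305.0 = 36.361.
Rounded: 36; in hex, 0x24.

0x24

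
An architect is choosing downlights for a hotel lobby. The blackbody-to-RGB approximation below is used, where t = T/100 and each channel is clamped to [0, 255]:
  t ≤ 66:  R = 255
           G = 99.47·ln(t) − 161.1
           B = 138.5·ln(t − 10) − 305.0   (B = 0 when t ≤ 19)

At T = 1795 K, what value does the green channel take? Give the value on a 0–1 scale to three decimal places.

0.495

t = 1795/100 = 17.95; the t ≤ 66 branch applies.
G = 99.47·ln 17.95 − 161.1 = 99.47·2.8876 − 161.1 = 126.129.
On a 0–1 scale: 126.129/255 = 0.4946 → 0.495.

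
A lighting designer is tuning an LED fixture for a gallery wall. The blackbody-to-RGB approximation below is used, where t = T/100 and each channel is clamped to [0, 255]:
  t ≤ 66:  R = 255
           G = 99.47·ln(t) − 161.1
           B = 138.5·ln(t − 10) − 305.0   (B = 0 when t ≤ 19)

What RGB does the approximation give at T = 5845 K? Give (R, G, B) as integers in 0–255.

t = 5845/100 = 58.45; the t ≤ 66 branch applies.
R = 255 by definition for t ≤ 66.
G = 99.47·ln 58.45 − 161.1 = 99.47·4.0682 − 161.1 = 243.561.
B = 138.5·ln(58.45 − 10) − 305.0 = 138.5·ln 48.45 − 305.0 = 138.5·3.8805 − 305.0 = 232.454.
Rounded: (255, 244, 232).

(255, 244, 232)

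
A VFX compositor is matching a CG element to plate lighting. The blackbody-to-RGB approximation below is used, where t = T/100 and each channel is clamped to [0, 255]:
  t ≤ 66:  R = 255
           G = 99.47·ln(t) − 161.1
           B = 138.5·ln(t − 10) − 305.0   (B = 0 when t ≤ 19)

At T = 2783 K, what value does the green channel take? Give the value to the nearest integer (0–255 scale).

170

t = 2783/100 = 27.83; the t ≤ 66 branch applies.
G = 99.47·ln 27.83 − 161.1 = 99.47·3.3261 − 161.1 = 169.749.
Rounded: 170.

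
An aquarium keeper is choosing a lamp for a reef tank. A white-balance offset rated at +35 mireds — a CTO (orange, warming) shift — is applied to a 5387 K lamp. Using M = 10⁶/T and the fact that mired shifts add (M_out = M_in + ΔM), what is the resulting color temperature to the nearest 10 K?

4530 K

M_in = 10⁶/5387 = 185.63 mireds.
M_out = 185.63 + (+35) = 220.63 mireds.
T_out = 10⁶/220.63 = 4532.4 K → 4530 K.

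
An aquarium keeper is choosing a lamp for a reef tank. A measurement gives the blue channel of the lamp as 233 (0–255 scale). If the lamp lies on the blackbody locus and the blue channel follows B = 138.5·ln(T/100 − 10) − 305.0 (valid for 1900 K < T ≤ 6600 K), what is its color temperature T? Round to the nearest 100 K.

ln(t − 10) = (233 + 305.0) / 138.5 = 3.8845.
t − 10 = e^3.8845 = 48.641, so t = 58.641.
T = 100·t = 5864 K → 5900 K to the nearest 100 K.

5900 K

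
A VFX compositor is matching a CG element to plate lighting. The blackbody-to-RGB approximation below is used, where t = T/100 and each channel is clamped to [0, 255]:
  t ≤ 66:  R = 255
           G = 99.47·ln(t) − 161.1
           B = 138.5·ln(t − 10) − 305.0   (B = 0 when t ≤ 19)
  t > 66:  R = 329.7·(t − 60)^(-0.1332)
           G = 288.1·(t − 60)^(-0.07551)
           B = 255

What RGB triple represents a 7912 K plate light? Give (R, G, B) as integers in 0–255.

(223, 231, 255)

t = 7912/100 = 79.12; the t > 66 branch applies.
R = 329.7·(79.12 − 60)^(-0.1332) = 329.7·19.12^(-0.1332) = 329.7·0.67500 = 222.549.
G = 288.1·(79.12 − 60)^(-0.07551) = 288.1·19.12^(-0.07551) = 288.1·0.80027 = 230.557.
B = 255 by definition for t > 66.
Rounded: (223, 231, 255).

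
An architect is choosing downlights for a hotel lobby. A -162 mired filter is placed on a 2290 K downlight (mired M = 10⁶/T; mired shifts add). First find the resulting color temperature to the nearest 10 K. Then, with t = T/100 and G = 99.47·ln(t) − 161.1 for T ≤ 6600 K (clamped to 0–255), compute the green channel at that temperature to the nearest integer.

196

M_in = 10⁶/2290 = 436.68; M_out = 436.68 + (-162) = 274.68.
T_out = 10⁶/274.68 = 3640.6 K → 3640 K; t = 36.4.
G = 99.47·ln 36.4 − 161.1 = 99.47·3.5946 − 161.1 = 196.452.
Rounded: 196.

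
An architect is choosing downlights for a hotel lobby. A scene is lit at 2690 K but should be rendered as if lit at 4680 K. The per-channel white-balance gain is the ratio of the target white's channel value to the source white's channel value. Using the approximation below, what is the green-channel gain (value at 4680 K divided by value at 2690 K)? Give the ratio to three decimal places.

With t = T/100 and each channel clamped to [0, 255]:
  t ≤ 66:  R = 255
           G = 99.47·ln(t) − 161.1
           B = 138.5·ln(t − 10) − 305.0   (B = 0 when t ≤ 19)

At 2690 K (t = 26.9):
  G = 99.47·ln 26.9 − 161.1 = 99.47·3.2921 − 161.1 = 166.368.
At 4680 K (t = 46.8):
  G = 99.47·ln 46.8 − 161.1 = 99.47·3.8459 − 161.1 = 221.450.
Gain = 221.450 / 166.368 = 1.3311 → 1.331.

1.331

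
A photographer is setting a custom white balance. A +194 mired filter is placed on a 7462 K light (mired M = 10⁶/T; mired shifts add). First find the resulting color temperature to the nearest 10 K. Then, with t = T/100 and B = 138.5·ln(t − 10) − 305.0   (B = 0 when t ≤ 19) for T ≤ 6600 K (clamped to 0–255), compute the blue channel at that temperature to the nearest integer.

113

M_in = 10⁶/7462 = 134.01; M_out = 134.01 + (+194) = 328.01.
T_out = 10⁶/328.01 = 3048.7 K → 3050 K; t = 30.5.
B = 138.5·ln(30.5 − 10) − 305.0 = 138.5·ln 20.5 − 305.0 = 138.5·3.0204 − 305.0 = 113.329.
Rounded: 113.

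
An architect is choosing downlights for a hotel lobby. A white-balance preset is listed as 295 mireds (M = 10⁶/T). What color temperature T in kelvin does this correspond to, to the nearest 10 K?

T = 10⁶ / 295 = 3389.83 K → 3390 K.

3390 K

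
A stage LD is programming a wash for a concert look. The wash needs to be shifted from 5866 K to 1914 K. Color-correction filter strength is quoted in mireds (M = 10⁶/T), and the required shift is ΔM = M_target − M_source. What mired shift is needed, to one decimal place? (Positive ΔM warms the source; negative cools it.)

M_source = 10⁶/5866 = 170.474; M_target = 10⁶/1914 = 522.466.
ΔM = 522.466 − 170.474 = 351.992 → +352.0 mireds, a warming shift.

+352.0 mireds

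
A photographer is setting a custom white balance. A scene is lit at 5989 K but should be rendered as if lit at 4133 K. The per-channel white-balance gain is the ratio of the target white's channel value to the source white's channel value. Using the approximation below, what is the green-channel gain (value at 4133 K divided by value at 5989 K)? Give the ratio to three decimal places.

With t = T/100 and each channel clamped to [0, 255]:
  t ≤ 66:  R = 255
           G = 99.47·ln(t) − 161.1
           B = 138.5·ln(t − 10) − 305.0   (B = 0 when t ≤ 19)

0.850

At 5989 K (t = 59.89):
  G = 99.47·ln 59.89 − 161.1 = 99.47·4.0925 − 161.1 = 245.982.
At 4133 K (t = 41.33):
  G = 99.47·ln 41.33 − 161.1 = 99.47·3.7216 − 161.1 = 209.086.
Gain = 209.086 / 245.982 = 0.8500 → 0.850.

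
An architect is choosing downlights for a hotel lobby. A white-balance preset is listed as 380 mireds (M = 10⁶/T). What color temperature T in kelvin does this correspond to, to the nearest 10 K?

T = 10⁶ / 380 = 2631.58 K → 2630 K.

2630 K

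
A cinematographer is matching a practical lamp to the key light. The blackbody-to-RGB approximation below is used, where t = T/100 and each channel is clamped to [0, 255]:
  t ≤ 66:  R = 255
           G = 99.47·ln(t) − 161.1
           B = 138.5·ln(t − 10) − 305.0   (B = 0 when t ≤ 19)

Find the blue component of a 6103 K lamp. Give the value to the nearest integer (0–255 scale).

t = 6103/100 = 61.03; the t ≤ 66 branch applies.
B = 138.5·ln(61.03 − 10) − 305.0 = 138.5·ln 51.03 − 305.0 = 138.5·3.9324 − 305.0 = 239.639.
Rounded: 240.

240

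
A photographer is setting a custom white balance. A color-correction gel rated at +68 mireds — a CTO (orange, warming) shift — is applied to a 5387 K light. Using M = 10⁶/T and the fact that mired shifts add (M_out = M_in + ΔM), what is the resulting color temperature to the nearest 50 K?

3950 K

M_in = 10⁶/5387 = 185.63 mireds.
M_out = 185.63 + (+68) = 253.63 mireds.
T_out = 10⁶/253.63 = 3942.7 K → 3950 K.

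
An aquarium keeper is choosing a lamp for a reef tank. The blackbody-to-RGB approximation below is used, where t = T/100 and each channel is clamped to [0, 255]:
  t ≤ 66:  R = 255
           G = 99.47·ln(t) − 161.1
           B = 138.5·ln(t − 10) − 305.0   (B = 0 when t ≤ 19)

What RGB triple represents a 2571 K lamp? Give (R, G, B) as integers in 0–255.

(255, 162, 76)

t = 2571/100 = 25.71; the t ≤ 66 branch applies.
R = 255 by definition for t ≤ 66.
G = 99.47·ln 25.71 − 161.1 = 99.47·3.2469 − 161.1 = 161.867.
B = 138.5·ln(25.71 − 10) − 305.0 = 138.5·ln 15.71 − 305.0 = 138.5·2.7543 − 305.0 = 76.470.
Rounded: (255, 162, 76).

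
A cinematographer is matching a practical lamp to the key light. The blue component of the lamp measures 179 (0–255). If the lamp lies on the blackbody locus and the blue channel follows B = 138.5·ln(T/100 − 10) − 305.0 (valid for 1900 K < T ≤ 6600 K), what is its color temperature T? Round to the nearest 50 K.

ln(t − 10) = (179 + 305.0) / 138.5 = 3.4946.
t − 10 = e^3.4946 = 32.937, so t = 42.937.
T = 100·t = 4294 K → 4300 K to the nearest 50 K.

4300 K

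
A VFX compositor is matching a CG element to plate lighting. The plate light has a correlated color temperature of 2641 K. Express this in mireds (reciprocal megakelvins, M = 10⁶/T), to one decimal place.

378.6 mireds

M = 10⁶ / 2641 = 378.644 → 378.6 mireds.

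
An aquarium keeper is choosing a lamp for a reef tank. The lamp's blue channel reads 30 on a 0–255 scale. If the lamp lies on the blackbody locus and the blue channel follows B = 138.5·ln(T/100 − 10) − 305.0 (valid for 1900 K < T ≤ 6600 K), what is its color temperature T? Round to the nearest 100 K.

2100 K

ln(t − 10) = (30 + 305.0) / 138.5 = 2.4188.
t − 10 = e^2.4188 = 11.232, so t = 21.232.
T = 100·t = 2123 K → 2100 K to the nearest 100 K.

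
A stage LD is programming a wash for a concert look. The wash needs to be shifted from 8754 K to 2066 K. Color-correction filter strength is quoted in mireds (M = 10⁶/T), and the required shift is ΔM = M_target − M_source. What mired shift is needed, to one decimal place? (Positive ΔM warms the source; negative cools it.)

+369.8 mireds

M_source = 10⁶/8754 = 114.233; M_target = 10⁶/2066 = 484.027.
ΔM = 484.027 − 114.233 = 369.794 → +369.8 mireds, a warming shift.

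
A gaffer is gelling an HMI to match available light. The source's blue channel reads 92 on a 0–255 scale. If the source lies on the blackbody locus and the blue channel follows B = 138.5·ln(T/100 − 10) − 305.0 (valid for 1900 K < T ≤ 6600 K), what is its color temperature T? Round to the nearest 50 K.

2750 K

ln(t − 10) = (92 + 305.0) / 138.5 = 2.8664.
t − 10 = e^2.8664 = 17.574, so t = 27.574.
T = 100·t = 2757 K → 2750 K to the nearest 50 K.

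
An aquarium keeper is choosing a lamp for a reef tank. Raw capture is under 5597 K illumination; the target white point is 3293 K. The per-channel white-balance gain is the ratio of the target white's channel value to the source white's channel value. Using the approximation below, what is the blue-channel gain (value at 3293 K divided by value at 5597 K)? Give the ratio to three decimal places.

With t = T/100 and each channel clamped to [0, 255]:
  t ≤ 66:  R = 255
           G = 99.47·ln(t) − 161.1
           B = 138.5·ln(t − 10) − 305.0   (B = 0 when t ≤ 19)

0.572

At 5597 K (t = 55.97):
  B = 138.5·ln(55.97 − 10) − 305.0 = 138.5·ln 45.97 − 305.0 = 138.5·3.8280 − 305.0 = 225.176.
At 3293 K (t = 32.93):
  B = 138.5·ln(32.93 − 10) − 305.0 = 138.5·ln 22.93 − 305.0 = 138.5·3.1324 − 305.0 = 128.844.
Gain = 128.844 / 225.176 = 0.5722 → 0.572.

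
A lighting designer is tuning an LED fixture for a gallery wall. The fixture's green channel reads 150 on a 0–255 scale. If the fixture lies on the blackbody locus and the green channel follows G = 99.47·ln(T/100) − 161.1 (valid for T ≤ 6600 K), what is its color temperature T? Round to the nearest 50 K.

2300 K

ln t = (150 + 161.1) / 99.47 = 3.1276.
t = e^3.1276 = 22.819.
T = 100·t = 2282 K → 2300 K to the nearest 50 K.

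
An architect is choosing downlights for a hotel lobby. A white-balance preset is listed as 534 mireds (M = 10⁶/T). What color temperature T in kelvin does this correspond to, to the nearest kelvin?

1873 K

T = 10⁶ / 534 = 1872.66 K → 1873 K.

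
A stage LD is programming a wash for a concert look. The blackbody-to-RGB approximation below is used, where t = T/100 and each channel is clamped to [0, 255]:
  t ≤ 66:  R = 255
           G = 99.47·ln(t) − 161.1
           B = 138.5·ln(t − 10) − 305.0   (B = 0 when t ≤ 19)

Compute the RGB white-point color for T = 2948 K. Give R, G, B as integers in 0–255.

R=255, G=175, B=106

t = 2948/100 = 29.48; the t ≤ 66 branch applies.
R = 255 by definition for t ≤ 66.
G = 99.47·ln 29.48 − 161.1 = 99.47·3.3837 − 161.1 = 175.478.
B = 138.5·ln(29.48 − 10) − 305.0 = 138.5·ln 19.48 − 305.0 = 138.5·2.9694 − 305.0 = 106.260.
Rounded: (255, 175, 106).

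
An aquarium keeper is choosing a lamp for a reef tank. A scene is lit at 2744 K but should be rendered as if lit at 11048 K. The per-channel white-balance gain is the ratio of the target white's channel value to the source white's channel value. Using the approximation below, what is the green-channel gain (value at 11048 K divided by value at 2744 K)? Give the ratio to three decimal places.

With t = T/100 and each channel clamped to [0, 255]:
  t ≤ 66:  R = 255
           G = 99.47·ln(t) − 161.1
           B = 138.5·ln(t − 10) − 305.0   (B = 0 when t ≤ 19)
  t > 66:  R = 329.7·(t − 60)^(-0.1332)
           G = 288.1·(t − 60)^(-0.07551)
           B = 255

At 2744 K (t = 27.44):
  G = 99.47·ln 27.44 − 161.1 = 99.47·3.3120 − 161.1 = 168.345.
At 11048 K (t = 110.48):
  G = 288.1·(110.48 − 60)^(-0.07551) = 288.1·50.48^(-0.07551) = 288.1·0.74370 = 214.260.
Gain = 214.260 / 168.345 = 1.2727 → 1.273.

1.273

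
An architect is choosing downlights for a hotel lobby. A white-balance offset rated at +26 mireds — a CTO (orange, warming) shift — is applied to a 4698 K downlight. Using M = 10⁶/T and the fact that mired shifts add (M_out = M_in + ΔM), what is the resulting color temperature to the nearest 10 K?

M_in = 10⁶/4698 = 212.86 mireds.
M_out = 212.86 + (+26) = 238.86 mireds.
T_out = 10⁶/238.86 = 4186.6 K → 4190 K.

4190 K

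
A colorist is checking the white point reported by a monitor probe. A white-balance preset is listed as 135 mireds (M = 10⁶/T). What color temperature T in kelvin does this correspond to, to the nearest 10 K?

T = 10⁶ / 135 = 7407.41 K → 7410 K.

7410 K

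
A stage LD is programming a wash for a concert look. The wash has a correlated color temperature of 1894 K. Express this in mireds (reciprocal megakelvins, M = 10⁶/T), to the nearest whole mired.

M = 10⁶ / 1894 = 527.983 → 528 mireds.

528 mireds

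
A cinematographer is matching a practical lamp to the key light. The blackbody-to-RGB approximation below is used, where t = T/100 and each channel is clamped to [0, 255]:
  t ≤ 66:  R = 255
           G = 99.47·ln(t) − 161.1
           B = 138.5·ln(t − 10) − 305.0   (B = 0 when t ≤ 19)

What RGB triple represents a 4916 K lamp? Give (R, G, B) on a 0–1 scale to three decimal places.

(1.000, 0.888, 0.796)

t = 4916/100 = 49.16; the t ≤ 66 branch applies.
R = 255 by definition for t ≤ 66.
G = 99.47·ln 49.16 − 161.1 = 99.47·3.8951 − 161.1 = 226.344.
B = 138.5·ln(49.16 − 10) − 305.0 = 138.5·ln 39.16 − 305.0 = 138.5·3.6677 − 305.0 = 202.970.
Dividing each by 255: (1.0000, 0.8876, 0.7960) → (1.000, 0.888, 0.796).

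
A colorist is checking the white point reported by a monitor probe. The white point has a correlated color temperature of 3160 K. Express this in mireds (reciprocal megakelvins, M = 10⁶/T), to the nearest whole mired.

316 mireds

M = 10⁶ / 3160 = 316.456 → 316 mireds.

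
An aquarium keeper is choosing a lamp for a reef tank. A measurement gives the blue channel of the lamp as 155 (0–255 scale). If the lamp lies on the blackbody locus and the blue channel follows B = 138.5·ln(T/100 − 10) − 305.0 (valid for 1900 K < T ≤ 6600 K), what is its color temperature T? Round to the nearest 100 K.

3800 K

ln(t − 10) = (155 + 305.0) / 138.5 = 3.3213.
t − 10 = e^3.3213 = 27.696, so t = 37.696.
T = 100·t = 3770 K → 3800 K to the nearest 100 K.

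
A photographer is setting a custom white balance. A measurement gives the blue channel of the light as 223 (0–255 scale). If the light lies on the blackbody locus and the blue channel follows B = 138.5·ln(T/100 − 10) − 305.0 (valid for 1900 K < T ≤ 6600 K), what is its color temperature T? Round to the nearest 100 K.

ln(t − 10) = (223 + 305.0) / 138.5 = 3.8123.
t − 10 = e^3.8123 = 45.253, so t = 55.253.
T = 100·t = 5525 K → 5500 K to the nearest 100 K.

5500 K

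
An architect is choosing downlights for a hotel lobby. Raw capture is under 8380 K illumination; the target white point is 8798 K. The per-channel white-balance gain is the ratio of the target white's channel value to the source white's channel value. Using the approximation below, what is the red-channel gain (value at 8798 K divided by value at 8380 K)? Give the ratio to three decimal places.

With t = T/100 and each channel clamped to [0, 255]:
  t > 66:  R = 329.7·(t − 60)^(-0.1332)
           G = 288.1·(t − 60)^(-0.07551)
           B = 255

0.979

At 8380 K (t = 83.8):
  R = 329.7·(83.8 − 60)^(-0.1332) = 329.7·23.8^(-0.1332) = 329.7·0.65560 = 216.152.
At 8798 K (t = 87.98):
  R = 329.7·(87.98 − 60)^(-0.1332) = 329.7·27.98^(-0.1332) = 329.7·0.64162 = 211.543.
Gain = 211.543 / 216.152 = 0.9787 → 0.979.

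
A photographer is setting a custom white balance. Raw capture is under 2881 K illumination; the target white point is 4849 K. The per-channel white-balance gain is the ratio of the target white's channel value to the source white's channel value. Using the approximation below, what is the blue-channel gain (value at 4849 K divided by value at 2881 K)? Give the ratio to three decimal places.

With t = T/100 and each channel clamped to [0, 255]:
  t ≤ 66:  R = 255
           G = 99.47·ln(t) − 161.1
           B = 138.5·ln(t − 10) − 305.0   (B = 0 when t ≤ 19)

At 2881 K (t = 28.81):
  B = 138.5·ln(28.81 − 10) − 305.0 = 138.5·ln 18.81 − 305.0 = 138.5·2.9344 − 305.0 = 101.413.
At 4849 K (t = 48.49):
  B = 138.5·ln(48.49 − 10) − 305.0 = 138.5·ln 38.49 − 305.0 = 138.5·3.6504 − 305.0 = 200.580.
Gain = 200.580 / 101.413 = 1.9779 → 1.978.

1.978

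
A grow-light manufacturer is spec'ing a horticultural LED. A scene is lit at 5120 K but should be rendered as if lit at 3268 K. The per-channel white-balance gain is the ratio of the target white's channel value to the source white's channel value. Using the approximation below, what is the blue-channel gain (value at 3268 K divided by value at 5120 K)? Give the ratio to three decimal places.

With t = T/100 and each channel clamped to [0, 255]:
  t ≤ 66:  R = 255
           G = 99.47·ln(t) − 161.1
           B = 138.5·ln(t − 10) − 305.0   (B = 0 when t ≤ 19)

At 5120 K (t = 51.2):
  B = 138.5·ln(51.2 − 10) − 305.0 = 138.5·ln 41.2 − 305.0 = 138.5·3.7184 − 305.0 = 210.004.
At 3268 K (t = 32.68):
  B = 138.5·ln(32.68 − 10) − 305.0 = 138.5·ln 22.68 − 305.0 = 138.5·3.1215 − 305.0 = 127.325.
Gain = 127.325 / 210.004 = 0.6063 → 0.606.

0.606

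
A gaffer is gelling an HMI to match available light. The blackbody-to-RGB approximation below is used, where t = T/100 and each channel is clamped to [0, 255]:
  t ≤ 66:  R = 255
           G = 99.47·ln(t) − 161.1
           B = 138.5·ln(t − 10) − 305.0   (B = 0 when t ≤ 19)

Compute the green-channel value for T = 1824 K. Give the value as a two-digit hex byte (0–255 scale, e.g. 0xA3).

t = 1824/100 = 18.24; the t ≤ 66 branch applies.
G = 99.47·ln 18.24 − 161.1 = 99.47·2.9036 − 161.1 = 127.723.
Rounded: 128; in hex, 0x80.

0x80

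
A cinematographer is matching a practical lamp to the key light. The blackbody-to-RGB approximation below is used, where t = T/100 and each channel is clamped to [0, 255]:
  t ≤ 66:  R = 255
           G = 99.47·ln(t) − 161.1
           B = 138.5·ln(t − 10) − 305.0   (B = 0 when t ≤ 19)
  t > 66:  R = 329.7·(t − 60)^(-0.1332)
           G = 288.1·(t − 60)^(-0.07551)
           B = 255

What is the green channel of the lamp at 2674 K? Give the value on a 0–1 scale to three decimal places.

0.650

t = 2674/100 = 26.74; the t ≤ 66 branch applies.
G = 99.47·ln 26.74 − 161.1 = 99.47·3.2862 − 161.1 = 165.774.
On a 0–1 scale: 165.774/255 = 0.6501 → 0.650.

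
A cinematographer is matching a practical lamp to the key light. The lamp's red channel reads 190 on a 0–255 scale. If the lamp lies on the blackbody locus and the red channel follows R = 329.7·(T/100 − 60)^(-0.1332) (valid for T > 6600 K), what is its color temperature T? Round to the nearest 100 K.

12300 K

(t − 60)^(-0.1332) = 190/329.7 = 0.57628.
t − 60 = 0.57628^(1/-0.1332) = 0.57628^(-7.508) = 62.667, so t = 122.667.
T = 100·t = 12267 K → 12300 K to the nearest 100 K.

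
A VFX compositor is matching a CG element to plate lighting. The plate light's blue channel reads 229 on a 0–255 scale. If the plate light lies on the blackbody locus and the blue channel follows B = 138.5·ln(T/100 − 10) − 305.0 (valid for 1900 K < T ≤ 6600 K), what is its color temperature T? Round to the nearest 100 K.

ln(t − 10) = (229 + 305.0) / 138.5 = 3.8556.
t − 10 = e^3.8556 = 47.257, so t = 57.257.
T = 100·t = 5726 K → 5700 K to the nearest 100 K.

5700 K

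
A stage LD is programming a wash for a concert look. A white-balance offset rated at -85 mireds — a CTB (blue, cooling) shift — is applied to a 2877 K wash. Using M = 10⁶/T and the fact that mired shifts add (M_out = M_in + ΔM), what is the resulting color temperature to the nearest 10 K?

M_in = 10⁶/2877 = 347.58 mireds.
M_out = 347.58 + (-85) = 262.58 mireds.
T_out = 10⁶/262.58 = 3808.3 K → 3810 K.

3810 K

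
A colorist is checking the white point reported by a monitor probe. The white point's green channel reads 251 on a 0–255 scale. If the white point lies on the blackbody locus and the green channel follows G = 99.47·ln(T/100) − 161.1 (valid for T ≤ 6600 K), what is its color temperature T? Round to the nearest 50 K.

ln t = (251 + 161.1) / 99.47 = 4.1430.
t = e^4.1430 = 62.989.
T = 100·t = 6299 K → 6300 K to the nearest 50 K.

6300 K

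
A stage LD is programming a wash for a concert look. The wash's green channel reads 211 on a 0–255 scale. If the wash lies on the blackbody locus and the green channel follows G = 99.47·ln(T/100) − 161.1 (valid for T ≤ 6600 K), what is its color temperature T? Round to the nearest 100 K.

ln t = (211 + 161.1) / 99.47 = 3.7408.
t = e^3.7408 = 42.133.
T = 100·t = 4213 K → 4200 K to the nearest 100 K.

4200 K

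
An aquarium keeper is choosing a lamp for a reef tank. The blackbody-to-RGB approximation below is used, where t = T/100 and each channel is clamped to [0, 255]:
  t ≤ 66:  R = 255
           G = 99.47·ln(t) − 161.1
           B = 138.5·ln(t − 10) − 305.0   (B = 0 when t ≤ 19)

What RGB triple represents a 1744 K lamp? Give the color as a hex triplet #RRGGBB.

#FF7B00

t = 1744/100 = 17.44; the t ≤ 66 branch applies.
R = 255 by definition for t ≤ 66.
G = 99.47·ln 17.44 − 161.1 = 99.47·2.8588 − 161.1 = 123.261.
t = 17.44 ≤ 19, so B = 0.
Rounded: (255, 123, 0).
In hex: #FF7B00.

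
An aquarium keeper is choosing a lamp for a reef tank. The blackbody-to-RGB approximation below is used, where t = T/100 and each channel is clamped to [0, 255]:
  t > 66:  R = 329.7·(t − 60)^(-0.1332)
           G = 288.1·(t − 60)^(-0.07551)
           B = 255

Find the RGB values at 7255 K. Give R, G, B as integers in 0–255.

R=235, G=238, B=255

t = 7255/100 = 72.55; the t > 66 branch applies.
R = 329.7·(72.55 − 60)^(-0.1332) = 329.7·12.55^(-0.1332) = 329.7·0.71394 = 235.385.
G = 288.1·(72.55 − 60)^(-0.07551) = 288.1·12.55^(-0.07551) = 288.1·0.82612 = 238.004.
B = 255 by definition for t > 66.
Rounded: (235, 238, 255).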